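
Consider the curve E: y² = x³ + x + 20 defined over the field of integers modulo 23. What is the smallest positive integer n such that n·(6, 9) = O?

3

2P: tangent at (6, 9): λ = (3·6² + 1)/(2·9) ≡ 17/18. 18⁻¹ ≡ 9 (mod 23), so λ ≡ 17·9 ≡ 15.
  x = λ² - 6 - 6 = 225 - 12 ≡ 6; y = λ·(6 - 6) - 9 ≡ 14. → (6, 14)
3P: (6, 14) + (6, 9): same x and y₁ ≡ -y₂, so the sum is O.
3P = O, so the order is 3.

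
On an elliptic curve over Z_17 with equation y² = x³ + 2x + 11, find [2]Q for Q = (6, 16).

tangent at (6, 16): λ = (3·6² + 2)/(2·16) ≡ 8/15. 15⁻¹ ≡ 8 (mod 17), so λ ≡ 8·8 ≡ 13.
  x = λ² - 6 - 6 = 169 - 12 ≡ 4; y = λ·(6 - 4) - 16 ≡ 10. → (4, 10)

(4, 10)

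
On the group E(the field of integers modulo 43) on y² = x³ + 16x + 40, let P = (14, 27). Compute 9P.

(15, 0)

Double-and-add on 9 = (1001)₂. Start with P = (14, 27) for the leading 1-bit.
double: tangent at (14, 27): λ = (3·14² + 16)/(2·27) ≡ 2/11. 11⁻¹ ≡ 4 (mod 43), so λ ≡ 2·4 ≡ 8.
  x = λ² - 14 - 14 = 64 - 28 ≡ 36; y = λ·(14 - 36) - 27 ≡ 12. → (36, 12)
double: tangent at (36, 12): λ = (3·36² + 16)/(2·12) ≡ 34/24. 24⁻¹ ≡ 9 (mod 43), so λ ≡ 34·9 ≡ 5.
  x = λ² - 36 - 36 = 25 - 72 ≡ 39; y = λ·(36 - 39) - 12 ≡ 16. → (39, 16)
double: tangent at (39, 16): λ = (3·39² + 16)/(2·16) ≡ 21/32. 32⁻¹ ≡ 39 (mod 43) since 32·39 = 1248 ≡ 1, so λ ≡ 21·39 ≡ 2.
  x = λ² - 39 - 39 = 4 - 78 ≡ 12; y = λ·(39 - 12) - 16 ≡ 38. → (12, 38)
add P: (12, 38) + (14, 27). λ = (27 - 38)/(14 - 12) ≡ 32/2 mod 43. 2⁻¹ ≡ 22 (mod 43), so λ ≡ 16.
  x = λ² - 12 - 14 = 256 - 26 ≡ 15; y = λ·(12 - 15) - 38 ≡ 0. → (15, 0)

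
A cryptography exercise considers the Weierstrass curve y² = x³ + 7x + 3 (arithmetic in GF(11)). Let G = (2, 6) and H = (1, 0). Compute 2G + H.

(9, 5)

First 2G:
Repeated addition: build up to 2G.
2G: tangent at (2, 6): λ = (3·2² + 7)/(2·6) ≡ 8/1. 1⁻¹ ≡ 1 (mod 11) since 1·1 = 1 ≡ 1, so λ ≡ 8·1 ≡ 8.
  x = λ² - 2 - 2 = 64 - 4 ≡ 5; y = λ·(2 - 5) - 6 ≡ 3. → (5, 3)
2G = (5, 3).
Finally 2G + H:
(5, 3) + (1, 0). λ = (0 - 3)/(1 - 5) ≡ 8/7 mod 11. 7⁻¹ ≡ 8 (mod 11) since 7·8 = 56 ≡ 1, so λ ≡ 9.
  x = λ² - 5 - 1 = 81 - 6 ≡ 9; y = λ·(5 - 9) - 3 ≡ 5. → (9, 5)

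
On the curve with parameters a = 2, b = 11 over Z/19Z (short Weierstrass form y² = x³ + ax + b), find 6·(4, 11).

(6, 12)

Write P = (4, 11).
Repeated addition: build up to 6P.
2P: tangent at (4, 11): λ = (3·4² + 2)/(2·11) ≡ 12/3. 3⁻¹ ≡ 13 (mod 19), so λ ≡ 12·13 ≡ 4.
  x = λ² - 4 - 4 = 16 - 8 ≡ 8; y = λ·(4 - 8) - 11 ≡ 11. → (8, 11)
3P: (8, 11) + (4, 11). λ = (11 - 11)/(4 - 8) ≡ 0/15 mod 19. 15⁻¹ ≡ 14 (mod 19), so λ ≡ 0.
  x = λ² - 8 - 4 = 0 - 12 ≡ 7; y = λ·(8 - 7) - 11 ≡ 8. → (7, 8)
4P: (7, 8) + (4, 11). λ = (11 - 8)/(4 - 7) ≡ 3/16 mod 19. 16⁻¹ ≡ 6 (mod 19), so λ ≡ 18.
  x = λ² - 7 - 4 = 324 - 11 ≡ 9; y = λ·(7 - 9) - 8 ≡ 13. → (9, 13)
5P: (9, 13) + (4, 11). λ = (11 - 13)/(4 - 9) ≡ 17/14 mod 19. 14⁻¹ ≡ 15 (mod 19), so λ ≡ 8.
  x = λ² - 9 - 4 = 64 - 13 ≡ 13; y = λ·(9 - 13) - 13 ≡ 12. → (13, 12)
6P: (13, 12) + (4, 11). λ = (11 - 12)/(4 - 13) ≡ 18/10 mod 19. 10⁻¹ ≡ 2 (mod 19), so λ ≡ 17.
  x = λ² - 13 - 4 = 289 - 17 ≡ 6; y = λ·(13 - 6) - 12 ≡ 12. → (6, 12)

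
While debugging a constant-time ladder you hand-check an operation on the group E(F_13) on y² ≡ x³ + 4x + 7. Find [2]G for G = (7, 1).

tangent at (7, 1): λ = (3·7² + 4)/(2·1) ≡ 8/2. 2⁻¹ ≡ 7 (mod 13), so λ ≡ 8·7 ≡ 4.
  x = λ² - 7 - 7 = 16 - 14 ≡ 2; y = λ·(7 - 2) - 1 ≡ 6. → (2, 6)

(2, 6)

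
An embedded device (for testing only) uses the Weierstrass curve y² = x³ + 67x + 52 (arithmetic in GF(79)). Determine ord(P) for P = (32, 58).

2P: tangent at (32, 58): λ = (3·32² + 67)/(2·58) ≡ 58/37. 37⁻¹ ≡ 47 (mod 79) since 37·47 = 1739 ≡ 1, so λ ≡ 58·47 ≡ 40.
  x = λ² - 32 - 32 = 1600 - 64 ≡ 35; y = λ·(32 - 35) - 58 ≡ 59. → (35, 59)
3P: (35, 59) + (32, 58). λ = (58 - 59)/(32 - 35) ≡ 78/76 mod 79. 76⁻¹ ≡ 26 (mod 79) since 76·26 = 1976 ≡ 1, so λ ≡ 53.
  x = λ² - 35 - 32 = 2809 - 67 ≡ 56; y = λ·(35 - 56) - 59 ≡ 13. → (56, 13)
4P: (56, 13) + (32, 58). λ = (58 - 13)/(32 - 56) ≡ 45/55 mod 79. 55⁻¹ ≡ 23 (mod 79), so λ ≡ 8.
  x = λ² - 56 - 32 = 64 - 88 ≡ 55; y = λ·(56 - 55) - 13 ≡ 74. → (55, 74)
5P: (55, 74) + (32, 58). λ = (58 - 74)/(32 - 55) ≡ 63/56 mod 79. 56⁻¹ ≡ 24 (mod 79), so λ ≡ 11.
  x = λ² - 55 - 32 = 121 - 87 ≡ 34; y = λ·(55 - 34) - 74 ≡ 78. → (34, 78)
6P: (34, 78) + (32, 58). λ = (58 - 78)/(32 - 34) ≡ 59/77 mod 79. 77⁻¹ ≡ 39 (mod 79) since 77·39 = 3003 ≡ 1, so λ ≡ 10.
  x = λ² - 34 - 32 = 100 - 66 ≡ 34; y = λ·(34 - 34) - 78 ≡ 1. → (34, 1)
7P: (34, 1) + (32, 58). λ = (58 - 1)/(32 - 34) ≡ 57/77 mod 79. 77⁻¹ ≡ 39 (mod 79), so λ ≡ 11.
  x = λ² - 34 - 32 = 121 - 66 ≡ 55; y = λ·(34 - 55) - 1 ≡ 5. → (55, 5)
8P: (55, 5) + (32, 58). λ = (58 - 5)/(32 - 55) ≡ 53/56 mod 79. 56⁻¹ ≡ 24 (mod 79) since 56·24 = 1344 ≡ 1, so λ ≡ 8.
  x = λ² - 55 - 32 = 64 - 87 ≡ 56; y = λ·(55 - 56) - 5 ≡ 66. → (56, 66)
9P: (56, 66) + (32, 58). λ = (58 - 66)/(32 - 56) ≡ 71/55 mod 79. 55⁻¹ ≡ 23 (mod 79) since 55·23 = 1265 ≡ 1, so λ ≡ 53.
  x = λ² - 56 - 32 = 2809 - 88 ≡ 35; y = λ·(56 - 35) - 66 ≡ 20. → (35, 20)
10P: (35, 20) + (32, 58). λ = (58 - 20)/(32 - 35) ≡ 38/76 mod 79. 76⁻¹ ≡ 26 (mod 79) since 76·26 = 1976 ≡ 1, so λ ≡ 40.
  x = λ² - 35 - 32 = 1600 - 67 ≡ 32; y = λ·(35 - 32) - 20 ≡ 21. → (32, 21)
11P: (32, 21) + (32, 58): same x and y₁ ≡ -y₂, so the sum is the point at infinity.
11P = the point at infinity, so the order is 11.

11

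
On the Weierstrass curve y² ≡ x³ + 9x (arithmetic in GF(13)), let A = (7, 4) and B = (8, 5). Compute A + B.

(7, 4) + (8, 5). λ = (5 - 4)/(8 - 7) ≡ 1/1 mod 13. 1⁻¹ ≡ 1 (mod 13), so λ ≡ 1.
  x = λ² - 7 - 8 = 1 - 15 ≡ 12; y = λ·(7 - 12) - 4 ≡ 4. → (12, 4)

(12, 4)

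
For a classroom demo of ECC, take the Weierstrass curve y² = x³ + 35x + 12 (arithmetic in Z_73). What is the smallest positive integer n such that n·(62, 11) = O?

2P: tangent at (62, 11): λ = (3·62² + 35)/(2·11) ≡ 33/22. 22⁻¹ ≡ 10 (mod 73) since 22·10 = 220 ≡ 1, so λ ≡ 33·10 ≡ 38.
  x = λ² - 62 - 62 = 1444 - 124 ≡ 6; y = λ·(62 - 6) - 11 ≡ 0. → (6, 0)
3P: (6, 0) + (62, 11). λ = (11 - 0)/(62 - 6) ≡ 11/56 mod 73. 56⁻¹ ≡ 30 (mod 73) since 56·30 = 1680 ≡ 1, so λ ≡ 38.
  x = λ² - 6 - 62 = 1444 - 68 ≡ 62; y = λ·(6 - 62) - 0 ≡ 62. → (62, 62)
4P: (62, 62) + (62, 11): same x and y₁ ≡ -y₂, so the sum is O.
4P = O, so the order is 4.

4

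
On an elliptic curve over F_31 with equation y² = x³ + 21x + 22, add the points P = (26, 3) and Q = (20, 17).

(26, 3) + (20, 17). λ = (17 - 3)/(20 - 26) ≡ 14/25 mod 31. 25⁻¹ ≡ 5 (mod 31), so λ ≡ 8.
  x = λ² - 26 - 20 = 64 - 46 ≡ 18; y = λ·(26 - 18) - 3 ≡ 30. → (18, 30)

(18, 30)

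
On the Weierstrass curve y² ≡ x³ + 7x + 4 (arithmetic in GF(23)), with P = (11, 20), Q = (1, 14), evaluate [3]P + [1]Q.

First 3P:
Repeated addition: build up to 3P.
2P: tangent at (11, 20): λ = (3·11² + 7)/(2·20) ≡ 2/17. 17⁻¹ ≡ 19 (mod 23) since 17·19 = 323 ≡ 1, so λ ≡ 2·19 ≡ 15.
  x = λ² - 11 - 11 = 225 - 22 ≡ 19; y = λ·(11 - 19) - 20 ≡ 21. → (19, 21)
3P: (19, 21) + (11, 20). λ = (20 - 21)/(11 - 19) ≡ 22/15 mod 23. 15⁻¹ ≡ 20 (mod 23), so λ ≡ 3.
  x = λ² - 19 - 11 = 9 - 30 ≡ 2; y = λ·(19 - 2) - 21 ≡ 7. → (2, 7)
3P = (2, 7).
Finally 3P + Q:
(2, 7) + (1, 14). λ = (14 - 7)/(1 - 2) ≡ 7/22 mod 23. 22⁻¹ ≡ 22 (mod 23) since 22·22 = 484 ≡ 1, so λ ≡ 16.
  x = λ² - 2 - 1 = 256 - 3 ≡ 0; y = λ·(2 - 0) - 7 ≡ 2. → (0, 2)

(0, 2)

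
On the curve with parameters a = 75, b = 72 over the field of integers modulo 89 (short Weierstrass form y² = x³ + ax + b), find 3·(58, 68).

(71, 30)

Write P = (58, 68).
Repeated addition: build up to 3P.
2P: tangent at (58, 68): λ = (3·58² + 75)/(2·68) ≡ 21/47. 47⁻¹ ≡ 36 (mod 89) since 47·36 = 1692 ≡ 1, so λ ≡ 21·36 ≡ 44.
  x = λ² - 58 - 58 = 1936 - 116 ≡ 40; y = λ·(58 - 40) - 68 ≡ 12. → (40, 12)
3P: (40, 12) + (58, 68). λ = (68 - 12)/(58 - 40) ≡ 56/18 mod 89. 18⁻¹ ≡ 5 (mod 89), so λ ≡ 13.
  x = λ² - 40 - 58 = 169 - 98 ≡ 71; y = λ·(40 - 71) - 12 ≡ 30. → (71, 30)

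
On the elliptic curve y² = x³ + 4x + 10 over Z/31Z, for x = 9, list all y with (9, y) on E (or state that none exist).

x³ + 4x + 10 = 775 ≡ 0 (mod 31).
Only y = 0 satisfies y² ≡ 0.

0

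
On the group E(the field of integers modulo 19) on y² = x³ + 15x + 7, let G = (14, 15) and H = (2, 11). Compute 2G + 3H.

First 2G:
Repeated addition: build up to 2G.
2G: tangent at (14, 15): λ = (3·14² + 15)/(2·15) ≡ 14/11. 11⁻¹ ≡ 7 (mod 19), so λ ≡ 14·7 ≡ 3.
  x = λ² - 14 - 14 = 9 - 28 ≡ 0; y = λ·(14 - 0) - 15 ≡ 8. → (0, 8)
2G = (0, 8).
Next 3H:
Repeated addition: build up to 3H.
2H: tangent at (2, 11): λ = (3·2² + 15)/(2·11) ≡ 8/3. 3⁻¹ ≡ 13 (mod 19) since 3·13 = 39 ≡ 1, so λ ≡ 8·13 ≡ 9.
  x = λ² - 2 - 2 = 81 - 4 ≡ 1; y = λ·(2 - 1) - 11 ≡ 17. → (1, 17)
3H: (1, 17) + (2, 11). λ = (11 - 17)/(2 - 1) ≡ 13/1 mod 19. 1⁻¹ ≡ 1 (mod 19) since 1·1 = 1 ≡ 1, so λ ≡ 13.
  x = λ² - 1 - 2 = 169 - 3 ≡ 14; y = λ·(1 - 14) - 17 ≡ 4. → (14, 4)
3H = (14, 4).
Finally 2G + 3H:
(0, 8) + (14, 4). λ = (4 - 8)/(14 - 0) ≡ 15/14 mod 19. 14⁻¹ ≡ 15 (mod 19) since 14·15 = 210 ≡ 1, so λ ≡ 16.
  x = λ² - 0 - 14 = 256 - 14 ≡ 14; y = λ·(0 - 14) - 8 ≡ 15. → (14, 15)

(14, 15)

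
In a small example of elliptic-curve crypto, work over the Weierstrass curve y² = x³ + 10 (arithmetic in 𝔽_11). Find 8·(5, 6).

Write G = (5, 6).
Double-and-add on 8 = (1000)₂. Start with G = (5, 6) for the leading 1-bit.
double: tangent at (5, 6): λ = (3·5² + 0)/(2·6) ≡ 9/1. 1⁻¹ ≡ 1 (mod 11), so λ ≡ 9·1 ≡ 9.
  x = λ² - 5 - 5 = 81 - 10 ≡ 5; y = λ·(5 - 5) - 6 ≡ 5. → (5, 5)
double: tangent at (5, 5): λ = (3·5² + 0)/(2·5) ≡ 9/10. 10⁻¹ ≡ 10 (mod 11), so λ ≡ 9·10 ≡ 2.
  x = λ² - 5 - 5 = 4 - 10 ≡ 5; y = λ·(5 - 5) - 5 ≡ 6. → (5, 6)
double: tangent at (5, 6): λ = (3·5² + 0)/(2·6) ≡ 9/1. 1⁻¹ ≡ 1 (mod 11) since 1·1 = 1 ≡ 1, so λ ≡ 9·1 ≡ 9.
  x = λ² - 5 - 5 = 81 - 10 ≡ 5; y = λ·(5 - 5) - 6 ≡ 5. → (5, 5)

(5, 5)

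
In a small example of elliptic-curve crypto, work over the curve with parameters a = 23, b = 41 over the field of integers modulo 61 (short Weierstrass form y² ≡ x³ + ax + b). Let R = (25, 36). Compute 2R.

tangent at (25, 36): λ = (3·25² + 23)/(2·36) ≡ 7/11. 11⁻¹ ≡ 50 (mod 61), so λ ≡ 7·50 ≡ 45.
  x = λ² - 25 - 25 = 2025 - 50 ≡ 23; y = λ·(25 - 23) - 36 ≡ 54. → (23, 54)

(23, 54)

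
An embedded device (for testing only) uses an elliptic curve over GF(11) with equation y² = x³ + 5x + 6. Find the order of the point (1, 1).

6

2P: tangent at (1, 1): λ = (3·1² + 5)/(2·1) ≡ 8/2. 2⁻¹ ≡ 6 (mod 11), so λ ≡ 8·6 ≡ 4.
  x = λ² - 1 - 1 = 16 - 2 ≡ 3; y = λ·(1 - 3) - 1 ≡ 2. → (3, 2)
3P: (3, 2) + (1, 1). λ = (1 - 2)/(1 - 3) ≡ 10/9 mod 11. 9⁻¹ ≡ 5 (mod 11) since 9·5 = 45 ≡ 1, so λ ≡ 6.
  x = λ² - 3 - 1 = 36 - 4 ≡ 10; y = λ·(3 - 10) - 2 ≡ 0. → (10, 0)
4P: (10, 0) + (1, 1). λ = (1 - 0)/(1 - 10) ≡ 1/2 mod 11. 2⁻¹ ≡ 6 (mod 11), so λ ≡ 6.
  x = λ² - 10 - 1 = 36 - 11 ≡ 3; y = λ·(10 - 3) - 0 ≡ 9. → (3, 9)
5P: (3, 9) + (1, 1). λ = (1 - 9)/(1 - 3) ≡ 3/9 mod 11. 9⁻¹ ≡ 5 (mod 11) since 9·5 = 45 ≡ 1, so λ ≡ 4.
  x = λ² - 3 - 1 = 16 - 4 ≡ 1; y = λ·(3 - 1) - 9 ≡ 10. → (1, 10)
6P: (1, 10) + (1, 1): same x and y₁ ≡ -y₂, so the sum is ∞.
6P = ∞, so the order is 6.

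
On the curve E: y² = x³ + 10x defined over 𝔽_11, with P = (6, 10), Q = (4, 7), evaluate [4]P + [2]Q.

O

First 4P:
Repeated addition: build up to 4P.
2P: tangent at (6, 10): λ = (3·6² + 10)/(2·10) ≡ 8/9. 9⁻¹ ≡ 5 (mod 11) since 9·5 = 45 ≡ 1, so λ ≡ 8·5 ≡ 7.
  x = λ² - 6 - 6 = 49 - 12 ≡ 4; y = λ·(6 - 4) - 10 ≡ 4. → (4, 4)
3P: (4, 4) + (6, 10). λ = (10 - 4)/(6 - 4) ≡ 6/2 mod 11. 2⁻¹ ≡ 6 (mod 11), so λ ≡ 3.
  x = λ² - 4 - 6 = 9 - 10 ≡ 10; y = λ·(4 - 10) - 4 ≡ 0. → (10, 0)
4P: (10, 0) + (6, 10). λ = (10 - 0)/(6 - 10) ≡ 10/7 mod 11. 7⁻¹ ≡ 8 (mod 11), so λ ≡ 3.
  x = λ² - 10 - 6 = 9 - 16 ≡ 4; y = λ·(10 - 4) - 0 ≡ 7. → (4, 7)
4P = (4, 7).
Next 2Q:
Repeated addition: build up to 2Q.
2Q: tangent at (4, 7): λ = (3·4² + 10)/(2·7) ≡ 3/3. 3⁻¹ ≡ 4 (mod 11) since 3·4 = 12 ≡ 1, so λ ≡ 3·4 ≡ 1.
  x = λ² - 4 - 4 = 1 - 8 ≡ 4; y = λ·(4 - 4) - 7 ≡ 4. → (4, 4)
2Q = (4, 4).
Finally 4P + 2Q:
(4, 7) + (4, 4): same x and y₁ ≡ -y₂, so the sum is ∞.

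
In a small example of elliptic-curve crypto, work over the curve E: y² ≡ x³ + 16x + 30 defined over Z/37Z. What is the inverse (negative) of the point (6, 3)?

-(6, 3) = (6, -3 mod 37) = (6, 34).

(6, 34)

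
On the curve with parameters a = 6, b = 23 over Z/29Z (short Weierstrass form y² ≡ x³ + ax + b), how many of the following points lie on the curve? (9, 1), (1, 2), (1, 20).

(9, 1): 1² ≡ 1, rhs ≡ 23 → off.
(1, 2): 2² ≡ 4, rhs ≡ 1 → off.
(1, 20): 20² ≡ 23, rhs ≡ 1 → off.

0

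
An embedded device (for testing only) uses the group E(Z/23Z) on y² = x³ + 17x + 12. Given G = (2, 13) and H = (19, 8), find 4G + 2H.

First 4G:
Double-and-add on 4 = (100)₂. Start with G = (2, 13) for the leading 1-bit.
double: tangent at (2, 13): λ = (3·2² + 17)/(2·13) ≡ 6/3. 3⁻¹ ≡ 8 (mod 23), so λ ≡ 6·8 ≡ 2.
  x = λ² - 2 - 2 = 4 - 4 ≡ 0; y = λ·(2 - 0) - 13 ≡ 14. → (0, 14)
double: tangent at (0, 14): λ = (3·0² + 17)/(2·14) ≡ 17/5. 5⁻¹ ≡ 14 (mod 23), so λ ≡ 17·14 ≡ 8.
  x = λ² - 0 - 0 = 64 - 0 ≡ 18; y = λ·(0 - 18) - 14 ≡ 3. → (18, 3)
4G = (18, 3).
Next 2H:
Repeated addition: build up to 2H.
2H: tangent at (19, 8): λ = (3·19² + 17)/(2·8) ≡ 19/16. 16⁻¹ ≡ 13 (mod 23), so λ ≡ 19·13 ≡ 17.
  x = λ² - 19 - 19 = 289 - 38 ≡ 21; y = λ·(19 - 21) - 8 ≡ 4. → (21, 4)
2H = (21, 4).
Finally 4G + 2H:
(18, 3) + (21, 4). λ = (4 - 3)/(21 - 18) ≡ 1/3 mod 23. 3⁻¹ ≡ 8 (mod 23), so λ ≡ 8.
  x = λ² - 18 - 21 = 64 - 39 ≡ 2; y = λ·(18 - 2) - 3 ≡ 10. → (2, 10)

(2, 10)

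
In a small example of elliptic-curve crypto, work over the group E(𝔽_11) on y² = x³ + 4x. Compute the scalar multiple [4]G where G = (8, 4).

(1, 7)

Double-and-add on 4 = (100)₂. Start with G = (8, 4) for the leading 1-bit.
double: tangent at (8, 4): λ = (3·8² + 4)/(2·4) ≡ 9/8. 8⁻¹ ≡ 7 (mod 11) since 8·7 = 56 ≡ 1, so λ ≡ 9·7 ≡ 8.
  x = λ² - 8 - 8 = 64 - 16 ≡ 4; y = λ·(8 - 4) - 4 ≡ 6. → (4, 6)
double: tangent at (4, 6): λ = (3·4² + 4)/(2·6) ≡ 8/1. 1⁻¹ ≡ 1 (mod 11), so λ ≡ 8·1 ≡ 8.
  x = λ² - 4 - 4 = 64 - 8 ≡ 1; y = λ·(4 - 1) - 6 ≡ 7. → (1, 7)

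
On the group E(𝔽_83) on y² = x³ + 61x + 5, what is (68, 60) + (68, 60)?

(37, 25)

tangent at (68, 60): λ = (3·68² + 61)/(2·60) ≡ 72/37. 37⁻¹ ≡ 9 (mod 83), so λ ≡ 72·9 ≡ 67.
  x = λ² - 68 - 68 = 4489 - 136 ≡ 37; y = λ·(68 - 37) - 60 ≡ 25. → (37, 25)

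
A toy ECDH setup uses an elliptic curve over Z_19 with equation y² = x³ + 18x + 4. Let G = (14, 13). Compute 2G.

(0, 2)

tangent at (14, 13): λ = (3·14² + 18)/(2·13) ≡ 17/7. 7⁻¹ ≡ 11 (mod 19), so λ ≡ 17·11 ≡ 16.
  x = λ² - 14 - 14 = 256 - 28 ≡ 0; y = λ·(14 - 0) - 13 ≡ 2. → (0, 2)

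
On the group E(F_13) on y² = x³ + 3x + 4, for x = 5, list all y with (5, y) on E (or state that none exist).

x³ + 3x + 4 = 144 ≡ 1 (mod 13).
Square roots of 1 mod 13: 1 and 12 (since 1² = 1 ≡ 1).

1, 12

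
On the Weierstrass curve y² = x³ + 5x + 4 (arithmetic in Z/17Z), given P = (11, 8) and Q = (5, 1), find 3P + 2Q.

First 3P:
Repeated addition: build up to 3P.
2P: tangent at (11, 8): λ = (3·11² + 5)/(2·8) ≡ 11/16. 16⁻¹ ≡ 16 (mod 17), so λ ≡ 11·16 ≡ 6.
  x = λ² - 11 - 11 = 36 - 22 ≡ 14; y = λ·(11 - 14) - 8 ≡ 8. → (14, 8)
3P: (14, 8) + (11, 8). λ = (8 - 8)/(11 - 14) ≡ 0/14 mod 17. 14⁻¹ ≡ 11 (mod 17), so λ ≡ 0.
  x = λ² - 14 - 11 = 0 - 25 ≡ 9; y = λ·(14 - 9) - 8 ≡ 9. → (9, 9)
3P = (9, 9).
Next 2Q:
Repeated addition: build up to 2Q.
2Q: tangent at (5, 1): λ = (3·5² + 5)/(2·1) ≡ 12/2. 2⁻¹ ≡ 9 (mod 17), so λ ≡ 12·9 ≡ 6.
  x = λ² - 5 - 5 = 36 - 10 ≡ 9; y = λ·(5 - 9) - 1 ≡ 9. → (9, 9)
2Q = (9, 9).
Finally 3P + 2Q:
tangent at (9, 9): λ = (3·9² + 5)/(2·9) ≡ 10/1. 1⁻¹ ≡ 1 (mod 17) since 1·1 = 1 ≡ 1, so λ ≡ 10·1 ≡ 10.
  x = λ² - 9 - 9 = 100 - 18 ≡ 14; y = λ·(9 - 14) - 9 ≡ 9. → (14, 9)

(14, 9)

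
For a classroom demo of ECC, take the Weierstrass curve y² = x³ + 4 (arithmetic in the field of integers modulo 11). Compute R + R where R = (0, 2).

tangent at (0, 2): λ = (3·0² + 0)/(2·2) ≡ 0/4. 4⁻¹ ≡ 3 (mod 11), so λ ≡ 0·3 ≡ 0.
  x = λ² - 0 - 0 = 0 - 0 ≡ 0; y = λ·(0 - 0) - 2 ≡ 9. → (0, 9)

(0, 9)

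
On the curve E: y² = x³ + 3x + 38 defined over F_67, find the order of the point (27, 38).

8

2P: tangent at (27, 38): λ = (3·27² + 3)/(2·38) ≡ 46/9. 9⁻¹ ≡ 15 (mod 67), so λ ≡ 46·15 ≡ 20.
  x = λ² - 27 - 27 = 400 - 54 ≡ 11; y = λ·(27 - 11) - 38 ≡ 14. → (11, 14)
3P: (11, 14) + (27, 38). λ = (38 - 14)/(27 - 11) ≡ 24/16 mod 67. 16⁻¹ ≡ 21 (mod 67), so λ ≡ 35.
  x = λ² - 11 - 27 = 1225 - 38 ≡ 48; y = λ·(11 - 48) - 14 ≡ 31. → (48, 31)
4P: (48, 31) + (27, 38). λ = (38 - 31)/(27 - 48) ≡ 7/46 mod 67. 46⁻¹ ≡ 51 (mod 67), so λ ≡ 22.
  x = λ² - 48 - 27 = 484 - 75 ≡ 7; y = λ·(48 - 7) - 31 ≡ 0. → (7, 0)
5P: (7, 0) + (27, 38). λ = (38 - 0)/(27 - 7) ≡ 38/20 mod 67. 20⁻¹ ≡ 57 (mod 67) since 20·57 = 1140 ≡ 1, so λ ≡ 22.
  x = λ² - 7 - 27 = 484 - 34 ≡ 48; y = λ·(7 - 48) - 0 ≡ 36. → (48, 36)
6P: (48, 36) + (27, 38). λ = (38 - 36)/(27 - 48) ≡ 2/46 mod 67. 46⁻¹ ≡ 51 (mod 67), so λ ≡ 35.
  x = λ² - 48 - 27 = 1225 - 75 ≡ 11; y = λ·(48 - 11) - 36 ≡ 53. → (11, 53)
7P: (11, 53) + (27, 38). λ = (38 - 53)/(27 - 11) ≡ 52/16 mod 67. 16⁻¹ ≡ 21 (mod 67), so λ ≡ 20.
  x = λ² - 11 - 27 = 400 - 38 ≡ 27; y = λ·(11 - 27) - 53 ≡ 29. → (27, 29)
8P: (27, 29) + (27, 38): same x and y₁ ≡ -y₂, so the sum is 𝒪.
8P = 𝒪, so the order is 8.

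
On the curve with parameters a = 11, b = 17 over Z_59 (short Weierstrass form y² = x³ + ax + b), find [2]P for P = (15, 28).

tangent at (15, 28): λ = (3·15² + 11)/(2·28) ≡ 37/56. 56⁻¹ ≡ 39 (mod 59), so λ ≡ 37·39 ≡ 27.
  x = λ² - 15 - 15 = 729 - 30 ≡ 50; y = λ·(15 - 50) - 28 ≡ 30. → (50, 30)

(50, 30)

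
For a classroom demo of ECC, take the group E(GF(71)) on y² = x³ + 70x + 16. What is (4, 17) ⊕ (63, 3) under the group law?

(31, 58)

(4, 17) + (63, 3). λ = (3 - 17)/(63 - 4) ≡ 57/59 mod 71. 59⁻¹ ≡ 65 (mod 71) since 59·65 = 3835 ≡ 1, so λ ≡ 13.
  x = λ² - 4 - 63 = 169 - 67 ≡ 31; y = λ·(4 - 31) - 17 ≡ 58. → (31, 58)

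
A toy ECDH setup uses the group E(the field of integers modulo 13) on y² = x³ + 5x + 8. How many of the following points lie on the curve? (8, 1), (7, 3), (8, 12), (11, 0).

3

(8, 1): 1² ≡ 1, rhs ≡ 1 → on.
(7, 3): 3² ≡ 9, rhs ≡ 9 → on.
(8, 12): 12² ≡ 1, rhs ≡ 1 → on.
(11, 0): 0² ≡ 0, rhs ≡ 3 → off.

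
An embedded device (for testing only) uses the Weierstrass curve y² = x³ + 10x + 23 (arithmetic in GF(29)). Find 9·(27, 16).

Write P = (27, 16).
Double-and-add on 9 = (1001)₂. Start with P = (27, 16) for the leading 1-bit.
double: tangent at (27, 16): λ = (3·27² + 10)/(2·16) ≡ 22/3. 3⁻¹ ≡ 10 (mod 29) since 3·10 = 30 ≡ 1, so λ ≡ 22·10 ≡ 17.
  x = λ² - 27 - 27 = 289 - 54 ≡ 3; y = λ·(27 - 3) - 16 ≡ 15. → (3, 15)
double: tangent at (3, 15): λ = (3·3² + 10)/(2·15) ≡ 8/1. 1⁻¹ ≡ 1 (mod 29), so λ ≡ 8·1 ≡ 8.
  x = λ² - 3 - 3 = 64 - 6 ≡ 0; y = λ·(3 - 0) - 15 ≡ 9. → (0, 9)
double: tangent at (0, 9): λ = (3·0² + 10)/(2·9) ≡ 10/18. 18⁻¹ ≡ 21 (mod 29), so λ ≡ 10·21 ≡ 7.
  x = λ² - 0 - 0 = 49 - 0 ≡ 20; y = λ·(0 - 20) - 9 ≡ 25. → (20, 25)
add P: (20, 25) + (27, 16). λ = (16 - 25)/(27 - 20) ≡ 20/7 mod 29. 7⁻¹ ≡ 25 (mod 29), so λ ≡ 7.
  x = λ² - 20 - 27 = 49 - 47 ≡ 2; y = λ·(20 - 2) - 25 ≡ 14. → (2, 14)

(2, 14)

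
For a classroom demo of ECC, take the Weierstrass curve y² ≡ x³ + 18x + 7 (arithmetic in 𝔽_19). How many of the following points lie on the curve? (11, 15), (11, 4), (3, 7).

2

(11, 15): 15² ≡ 16, rhs ≡ 16 → on.
(11, 4): 4² ≡ 16, rhs ≡ 16 → on.
(3, 7): 7² ≡ 11, rhs ≡ 12 → off.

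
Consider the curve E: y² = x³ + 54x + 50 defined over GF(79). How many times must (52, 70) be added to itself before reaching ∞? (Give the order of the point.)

4

2P: tangent at (52, 70): λ = (3·52² + 54)/(2·70) ≡ 29/61. 61⁻¹ ≡ 57 (mod 79), so λ ≡ 29·57 ≡ 73.
  x = λ² - 52 - 52 = 5329 - 104 ≡ 11; y = λ·(52 - 11) - 70 ≡ 0. → (11, 0)
3P: (11, 0) + (52, 70). λ = (70 - 0)/(52 - 11) ≡ 70/41 mod 79. 41⁻¹ ≡ 27 (mod 79), so λ ≡ 73.
  x = λ² - 11 - 52 = 5329 - 63 ≡ 52; y = λ·(11 - 52) - 0 ≡ 9. → (52, 9)
4P: (52, 9) + (52, 70): same x and y₁ ≡ -y₂, so the sum is ∞.
4P = ∞, so the order is 4.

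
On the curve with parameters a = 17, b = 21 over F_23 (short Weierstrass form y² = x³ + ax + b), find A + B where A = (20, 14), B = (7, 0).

(9, 12)

(20, 14) + (7, 0). λ = (0 - 14)/(7 - 20) ≡ 9/10 mod 23. 10⁻¹ ≡ 7 (mod 23), so λ ≡ 17.
  x = λ² - 20 - 7 = 289 - 27 ≡ 9; y = λ·(20 - 9) - 14 ≡ 12. → (9, 12)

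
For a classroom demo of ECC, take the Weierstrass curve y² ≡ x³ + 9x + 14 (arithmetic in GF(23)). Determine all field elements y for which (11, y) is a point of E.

x³ + 9x + 14 = 1444 ≡ 18 (mod 23).
Square roots of 18 mod 23: 8 and 15 (since 8² = 64 ≡ 18).

8, 15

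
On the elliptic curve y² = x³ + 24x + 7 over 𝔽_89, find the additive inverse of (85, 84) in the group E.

-(85, 84) = (85, -84 mod 89) = (85, 5).

(85, 5)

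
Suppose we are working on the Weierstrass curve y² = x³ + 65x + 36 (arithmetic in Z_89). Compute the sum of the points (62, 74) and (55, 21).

(82, 67)

(62, 74) + (55, 21). λ = (21 - 74)/(55 - 62) ≡ 36/82 mod 89. 82⁻¹ ≡ 38 (mod 89) since 82·38 = 3116 ≡ 1, so λ ≡ 33.
  x = λ² - 62 - 55 = 1089 - 117 ≡ 82; y = λ·(62 - 82) - 74 ≡ 67. → (82, 67)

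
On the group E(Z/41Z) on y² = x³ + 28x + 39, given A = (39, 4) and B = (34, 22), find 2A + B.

First 2A:
Repeated addition: build up to 2A.
2A: tangent at (39, 4): λ = (3·39² + 28)/(2·4) ≡ 40/8. 8⁻¹ ≡ 36 (mod 41) since 8·36 = 288 ≡ 1, so λ ≡ 40·36 ≡ 5.
  x = λ² - 39 - 39 = 25 - 78 ≡ 29; y = λ·(39 - 29) - 4 ≡ 5. → (29, 5)
2A = (29, 5).
Finally 2A + B:
(29, 5) + (34, 22). λ = (22 - 5)/(34 - 29) ≡ 17/5 mod 41. 5⁻¹ ≡ 33 (mod 41), so λ ≡ 28.
  x = λ² - 29 - 34 = 784 - 63 ≡ 24; y = λ·(29 - 24) - 5 ≡ 12. → (24, 12)

(24, 12)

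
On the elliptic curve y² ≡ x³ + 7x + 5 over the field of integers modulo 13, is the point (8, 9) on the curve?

no

y² = 9² ≡ 3; x³ + 7x + 5 = 573 ≡ 1 (mod 13). 3 ≠ 1.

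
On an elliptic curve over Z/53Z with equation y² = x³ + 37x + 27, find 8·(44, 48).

(40, 30)

Write P = (44, 48).
Repeated addition: build up to 8P.
2P: tangent at (44, 48): λ = (3·44² + 37)/(2·48) ≡ 15/43. 43⁻¹ ≡ 37 (mod 53), so λ ≡ 15·37 ≡ 25.
  x = λ² - 44 - 44 = 625 - 88 ≡ 7; y = λ·(44 - 7) - 48 ≡ 29. → (7, 29)
3P: (7, 29) + (44, 48). λ = (48 - 29)/(44 - 7) ≡ 19/37 mod 53. 37⁻¹ ≡ 43 (mod 53), so λ ≡ 22.
  x = λ² - 7 - 44 = 484 - 51 ≡ 9; y = λ·(7 - 9) - 29 ≡ 33. → (9, 33)
4P: (9, 33) + (44, 48). λ = (48 - 33)/(44 - 9) ≡ 15/35 mod 53. 35⁻¹ ≡ 50 (mod 53), so λ ≡ 8.
  x = λ² - 9 - 44 = 64 - 53 ≡ 11; y = λ·(9 - 11) - 33 ≡ 4. → (11, 4)
5P: (11, 4) + (44, 48). λ = (48 - 4)/(44 - 11) ≡ 44/33 mod 53. 33⁻¹ ≡ 45 (mod 53), so λ ≡ 19.
  x = λ² - 11 - 44 = 361 - 55 ≡ 41; y = λ·(11 - 41) - 4 ≡ 9. → (41, 9)
6P: (41, 9) + (44, 48). λ = (48 - 9)/(44 - 41) ≡ 39/3 mod 53. 3⁻¹ ≡ 18 (mod 53), so λ ≡ 13.
  x = λ² - 41 - 44 = 169 - 85 ≡ 31; y = λ·(41 - 31) - 9 ≡ 15. → (31, 15)
7P: (31, 15) + (44, 48). λ = (48 - 15)/(44 - 31) ≡ 33/13 mod 53. 13⁻¹ ≡ 49 (mod 53), so λ ≡ 27.
  x = λ² - 31 - 44 = 729 - 75 ≡ 18; y = λ·(31 - 18) - 15 ≡ 18. → (18, 18)
8P: (18, 18) + (44, 48). λ = (48 - 18)/(44 - 18) ≡ 30/26 mod 53. 26⁻¹ ≡ 51 (mod 53), so λ ≡ 46.
  x = λ² - 18 - 44 = 2116 - 62 ≡ 40; y = λ·(18 - 40) - 18 ≡ 30. → (40, 30)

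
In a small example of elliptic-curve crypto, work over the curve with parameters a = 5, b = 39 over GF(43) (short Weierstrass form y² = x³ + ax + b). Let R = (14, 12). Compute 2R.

tangent at (14, 12): λ = (3·14² + 5)/(2·12) ≡ 34/24. 24⁻¹ ≡ 9 (mod 43) since 24·9 = 216 ≡ 1, so λ ≡ 34·9 ≡ 5.
  x = λ² - 14 - 14 = 25 - 28 ≡ 40; y = λ·(14 - 40) - 12 ≡ 30. → (40, 30)

(40, 30)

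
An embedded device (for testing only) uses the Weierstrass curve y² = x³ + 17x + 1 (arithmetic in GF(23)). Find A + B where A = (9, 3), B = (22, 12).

(9, 3) + (22, 12). λ = (12 - 3)/(22 - 9) ≡ 9/13 mod 23. 13⁻¹ ≡ 16 (mod 23), so λ ≡ 6.
  x = λ² - 9 - 22 = 36 - 31 ≡ 5; y = λ·(9 - 5) - 3 ≡ 21. → (5, 21)

(5, 21)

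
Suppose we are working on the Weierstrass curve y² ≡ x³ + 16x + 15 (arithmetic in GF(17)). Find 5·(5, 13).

Write G = (5, 13).
Double-and-add on 5 = (101)₂. Start with G = (5, 13) for the leading 1-bit.
double: tangent at (5, 13): λ = (3·5² + 16)/(2·13) ≡ 6/9. 9⁻¹ ≡ 2 (mod 17), so λ ≡ 6·2 ≡ 12.
  x = λ² - 5 - 5 = 144 - 10 ≡ 15; y = λ·(5 - 15) - 13 ≡ 3. → (15, 3)
double: tangent at (15, 3): λ = (3·15² + 16)/(2·3) ≡ 11/6. 6⁻¹ ≡ 3 (mod 17) since 6·3 = 18 ≡ 1, so λ ≡ 11·3 ≡ 16.
  x = λ² - 15 - 15 = 256 - 30 ≡ 5; y = λ·(15 - 5) - 3 ≡ 4. → (5, 4)
add G: (5, 4) + (5, 13): same x and y₁ ≡ -y₂, so the sum is 𝒪.

O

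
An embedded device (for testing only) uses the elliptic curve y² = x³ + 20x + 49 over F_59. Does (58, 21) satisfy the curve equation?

y² = 21² ≡ 28; x³ + 20x + 49 = 196321 ≡ 28 (mod 59). 28 = 28.

yes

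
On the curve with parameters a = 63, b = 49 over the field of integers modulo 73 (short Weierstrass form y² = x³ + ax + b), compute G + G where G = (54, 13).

tangent at (54, 13): λ = (3·54² + 63)/(2·13) ≡ 51/26. 26⁻¹ ≡ 59 (mod 73), so λ ≡ 51·59 ≡ 16.
  x = λ² - 54 - 54 = 256 - 108 ≡ 2; y = λ·(54 - 2) - 13 ≡ 16. → (2, 16)

(2, 16)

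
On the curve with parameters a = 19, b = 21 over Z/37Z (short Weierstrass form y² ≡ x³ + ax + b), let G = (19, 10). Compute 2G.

tangent at (19, 10): λ = (3·19² + 19)/(2·10) ≡ 29/20. 20⁻¹ ≡ 13 (mod 37), so λ ≡ 29·13 ≡ 7.
  x = λ² - 19 - 19 = 49 - 38 ≡ 11; y = λ·(19 - 11) - 10 ≡ 9. → (11, 9)

(11, 9)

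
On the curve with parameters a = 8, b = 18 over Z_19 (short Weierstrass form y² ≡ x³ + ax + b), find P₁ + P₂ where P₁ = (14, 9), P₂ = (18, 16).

(14, 9) + (18, 16). λ = (16 - 9)/(18 - 14) ≡ 7/4 mod 19. 4⁻¹ ≡ 5 (mod 19), so λ ≡ 16.
  x = λ² - 14 - 18 = 256 - 32 ≡ 15; y = λ·(14 - 15) - 9 ≡ 13. → (15, 13)

(15, 13)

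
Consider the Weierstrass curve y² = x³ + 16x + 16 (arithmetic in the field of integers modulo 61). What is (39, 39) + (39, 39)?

(43, 39)

tangent at (39, 39): λ = (3·39² + 16)/(2·39) ≡ 4/17. 17⁻¹ ≡ 18 (mod 61), so λ ≡ 4·18 ≡ 11.
  x = λ² - 39 - 39 = 121 - 78 ≡ 43; y = λ·(39 - 43) - 39 ≡ 39. → (43, 39)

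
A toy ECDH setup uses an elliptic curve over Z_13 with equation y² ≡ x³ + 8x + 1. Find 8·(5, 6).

Write Q = (5, 6).
Repeated addition: build up to 8Q.
2Q: tangent at (5, 6): λ = (3·5² + 8)/(2·6) ≡ 5/12. 12⁻¹ ≡ 12 (mod 13), so λ ≡ 5·12 ≡ 8.
  x = λ² - 5 - 5 = 64 - 10 ≡ 2; y = λ·(5 - 2) - 6 ≡ 5. → (2, 5)
3Q: (2, 5) + (5, 6). λ = (6 - 5)/(5 - 2) ≡ 1/3 mod 13. 3⁻¹ ≡ 9 (mod 13), so λ ≡ 9.
  x = λ² - 2 - 5 = 81 - 7 ≡ 9; y = λ·(2 - 9) - 5 ≡ 10. → (9, 10)
4Q: (9, 10) + (5, 6). λ = (6 - 10)/(5 - 9) ≡ 9/9 mod 13. 9⁻¹ ≡ 3 (mod 13), so λ ≡ 1.
  x = λ² - 9 - 5 = 1 - 14 ≡ 0; y = λ·(9 - 0) - 10 ≡ 12. → (0, 12)
5Q: (0, 12) + (5, 6). λ = (6 - 12)/(5 - 0) ≡ 7/5 mod 13. 5⁻¹ ≡ 8 (mod 13), so λ ≡ 4.
  x = λ² - 0 - 5 = 16 - 5 ≡ 11; y = λ·(0 - 11) - 12 ≡ 9. → (11, 9)
6Q: (11, 9) + (5, 6). λ = (6 - 9)/(5 - 11) ≡ 10/7 mod 13. 7⁻¹ ≡ 2 (mod 13), so λ ≡ 7.
  x = λ² - 11 - 5 = 49 - 16 ≡ 7; y = λ·(11 - 7) - 9 ≡ 6. → (7, 6)
7Q: (7, 6) + (5, 6). λ = (6 - 6)/(5 - 7) ≡ 0/11 mod 13. 11⁻¹ ≡ 6 (mod 13) since 11·6 = 66 ≡ 1, so λ ≡ 0.
  x = λ² - 7 - 5 = 0 - 12 ≡ 1; y = λ·(7 - 1) - 6 ≡ 7. → (1, 7)
8Q: (1, 7) + (5, 6). λ = (6 - 7)/(5 - 1) ≡ 12/4 mod 13. 4⁻¹ ≡ 10 (mod 13) since 4·10 = 40 ≡ 1, so λ ≡ 3.
  x = λ² - 1 - 5 = 9 - 6 ≡ 3; y = λ·(1 - 3) - 7 ≡ 0. → (3, 0)

(3, 0)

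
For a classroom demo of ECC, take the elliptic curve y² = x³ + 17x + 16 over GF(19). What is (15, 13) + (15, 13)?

tangent at (15, 13): λ = (3·15² + 17)/(2·13) ≡ 8/7. 7⁻¹ ≡ 11 (mod 19), so λ ≡ 8·11 ≡ 12.
  x = λ² - 15 - 15 = 144 - 30 ≡ 0; y = λ·(15 - 0) - 13 ≡ 15. → (0, 15)

(0, 15)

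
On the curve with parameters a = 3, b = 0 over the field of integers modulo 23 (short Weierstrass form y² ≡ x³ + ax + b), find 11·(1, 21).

(1, 2)

Write G = (1, 21).
Double-and-add on 11 = (1011)₂. Start with G = (1, 21) for the leading 1-bit.
double: tangent at (1, 21): λ = (3·1² + 3)/(2·21) ≡ 6/19. 19⁻¹ ≡ 17 (mod 23) since 19·17 = 323 ≡ 1, so λ ≡ 6·17 ≡ 10.
  x = λ² - 1 - 1 = 100 - 2 ≡ 6; y = λ·(1 - 6) - 21 ≡ 21. → (6, 21)
double: tangent at (6, 21): λ = (3·6² + 3)/(2·21) ≡ 19/19. 19⁻¹ ≡ 17 (mod 23), so λ ≡ 19·17 ≡ 1.
  x = λ² - 6 - 6 = 1 - 12 ≡ 12; y = λ·(6 - 12) - 21 ≡ 19. → (12, 19)
add G: (12, 19) + (1, 21). λ = (21 - 19)/(1 - 12) ≡ 2/12 mod 23. 12⁻¹ ≡ 2 (mod 23) since 12·2 = 24 ≡ 1, so λ ≡ 4.
  x = λ² - 12 - 1 = 16 - 13 ≡ 3; y = λ·(12 - 3) - 19 ≡ 17. → (3, 17)
double: tangent at (3, 17): λ = (3·3² + 3)/(2·17) ≡ 7/11. 11⁻¹ ≡ 21 (mod 23), so λ ≡ 7·21 ≡ 9.
  x = λ² - 3 - 3 = 81 - 6 ≡ 6; y = λ·(3 - 6) - 17 ≡ 2. → (6, 2)
add G: (6, 2) + (1, 21). λ = (21 - 2)/(1 - 6) ≡ 19/18 mod 23. 18⁻¹ ≡ 9 (mod 23), so λ ≡ 10.
  x = λ² - 6 - 1 = 100 - 7 ≡ 1; y = λ·(6 - 1) - 2 ≡ 2. → (1, 2)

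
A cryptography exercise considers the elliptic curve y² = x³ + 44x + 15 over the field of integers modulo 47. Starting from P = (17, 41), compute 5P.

(19, 40)

Double-and-add on 5 = (101)₂. Start with P = (17, 41) for the leading 1-bit.
double: tangent at (17, 41): λ = (3·17² + 44)/(2·41) ≡ 18/35. 35⁻¹ ≡ 43 (mod 47), so λ ≡ 18·43 ≡ 22.
  x = λ² - 17 - 17 = 484 - 34 ≡ 27; y = λ·(17 - 27) - 41 ≡ 21. → (27, 21)
double: tangent at (27, 21): λ = (3·27² + 44)/(2·21) ≡ 22/42. 42⁻¹ ≡ 28 (mod 47) since 42·28 = 1176 ≡ 1, so λ ≡ 22·28 ≡ 5.
  x = λ² - 27 - 27 = 25 - 54 ≡ 18; y = λ·(27 - 18) - 21 ≡ 24. → (18, 24)
add P: (18, 24) + (17, 41). λ = (41 - 24)/(17 - 18) ≡ 17/46 mod 47. 46⁻¹ ≡ 46 (mod 47), so λ ≡ 30.
  x = λ² - 18 - 17 = 900 - 35 ≡ 19; y = λ·(18 - 19) - 24 ≡ 40. → (19, 40)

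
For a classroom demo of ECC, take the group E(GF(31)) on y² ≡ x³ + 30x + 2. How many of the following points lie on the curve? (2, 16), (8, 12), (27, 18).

(2, 16): 16² ≡ 8, rhs ≡ 8 → on.
(8, 12): 12² ≡ 20, rhs ≡ 10 → off.
(27, 18): 18² ≡ 14, rhs ≡ 4 → off.

1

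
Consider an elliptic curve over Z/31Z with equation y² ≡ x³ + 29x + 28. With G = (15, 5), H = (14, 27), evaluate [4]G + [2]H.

(21, 28)

First 4G:
Double-and-add on 4 = (100)₂. Start with G = (15, 5) for the leading 1-bit.
double: tangent at (15, 5): λ = (3·15² + 29)/(2·5) ≡ 22/10. 10⁻¹ ≡ 28 (mod 31) since 10·28 = 280 ≡ 1, so λ ≡ 22·28 ≡ 27.
  x = λ² - 15 - 15 = 729 - 30 ≡ 17; y = λ·(15 - 17) - 5 ≡ 3. → (17, 3)
double: tangent at (17, 3): λ = (3·17² + 29)/(2·3) ≡ 28/6. 6⁻¹ ≡ 26 (mod 31) since 6·26 = 156 ≡ 1, so λ ≡ 28·26 ≡ 15.
  x = λ² - 17 - 17 = 225 - 34 ≡ 5; y = λ·(17 - 5) - 3 ≡ 22. → (5, 22)
4G = (5, 22).
Next 2H:
Repeated addition: build up to 2H.
2H: tangent at (14, 27): λ = (3·14² + 29)/(2·27) ≡ 28/23. 23⁻¹ ≡ 27 (mod 31), so λ ≡ 28·27 ≡ 12.
  x = λ² - 14 - 14 = 144 - 28 ≡ 23; y = λ·(14 - 23) - 27 ≡ 20. → (23, 20)
2H = (23, 20).
Finally 4G + 2H:
(5, 22) + (23, 20). λ = (20 - 22)/(23 - 5) ≡ 29/18 mod 31. 18⁻¹ ≡ 19 (mod 31), so λ ≡ 24.
  x = λ² - 5 - 23 = 576 - 28 ≡ 21; y = λ·(5 - 21) - 22 ≡ 28. → (21, 28)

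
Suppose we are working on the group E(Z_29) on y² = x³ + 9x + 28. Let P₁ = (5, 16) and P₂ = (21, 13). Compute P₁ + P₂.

(7, 17)

(5, 16) + (21, 13). λ = (13 - 16)/(21 - 5) ≡ 26/16 mod 29. 16⁻¹ ≡ 20 (mod 29), so λ ≡ 27.
  x = λ² - 5 - 21 = 729 - 26 ≡ 7; y = λ·(5 - 7) - 16 ≡ 17. → (7, 17)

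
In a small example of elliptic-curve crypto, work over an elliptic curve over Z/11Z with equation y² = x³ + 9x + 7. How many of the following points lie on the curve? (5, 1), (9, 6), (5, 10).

(5, 1): 1² ≡ 1, rhs ≡ 1 → on.
(9, 6): 6² ≡ 3, rhs ≡ 3 → on.
(5, 10): 10² ≡ 1, rhs ≡ 1 → on.

3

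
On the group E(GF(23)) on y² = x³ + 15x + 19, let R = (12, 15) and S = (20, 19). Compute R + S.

(12, 15) + (20, 19). λ = (19 - 15)/(20 - 12) ≡ 4/8 mod 23. 8⁻¹ ≡ 3 (mod 23) since 8·3 = 24 ≡ 1, so λ ≡ 12.
  x = λ² - 12 - 20 = 144 - 32 ≡ 20; y = λ·(12 - 20) - 15 ≡ 4. → (20, 4)

(20, 4)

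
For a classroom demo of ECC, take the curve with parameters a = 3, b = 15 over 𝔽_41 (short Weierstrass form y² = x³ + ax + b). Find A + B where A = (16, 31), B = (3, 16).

(26, 30)

(16, 31) + (3, 16). λ = (16 - 31)/(3 - 16) ≡ 26/28 mod 41. 28⁻¹ ≡ 22 (mod 41), so λ ≡ 39.
  x = λ² - 16 - 3 = 1521 - 19 ≡ 26; y = λ·(16 - 26) - 31 ≡ 30. → (26, 30)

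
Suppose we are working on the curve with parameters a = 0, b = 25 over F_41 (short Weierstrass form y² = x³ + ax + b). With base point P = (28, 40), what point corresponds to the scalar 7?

(0, 36)

Repeated addition: build up to 7P.
2P: tangent at (28, 40): λ = (3·28² + 0)/(2·40) ≡ 15/39. 39⁻¹ ≡ 20 (mod 41) since 39·20 = 780 ≡ 1, so λ ≡ 15·20 ≡ 13.
  x = λ² - 28 - 28 = 169 - 56 ≡ 31; y = λ·(28 - 31) - 40 ≡ 3. → (31, 3)
3P: (31, 3) + (28, 40). λ = (40 - 3)/(28 - 31) ≡ 37/38 mod 41. 38⁻¹ ≡ 27 (mod 41), so λ ≡ 15.
  x = λ² - 31 - 28 = 225 - 59 ≡ 2; y = λ·(31 - 2) - 3 ≡ 22. → (2, 22)
4P: (2, 22) + (28, 40). λ = (40 - 22)/(28 - 2) ≡ 18/26 mod 41. 26⁻¹ ≡ 30 (mod 41) since 26·30 = 780 ≡ 1, so λ ≡ 7.
  x = λ² - 2 - 28 = 49 - 30 ≡ 19; y = λ·(2 - 19) - 22 ≡ 23. → (19, 23)
5P: (19, 23) + (28, 40). λ = (40 - 23)/(28 - 19) ≡ 17/9 mod 41. 9⁻¹ ≡ 32 (mod 41), so λ ≡ 11.
  x = λ² - 19 - 28 = 121 - 47 ≡ 33; y = λ·(19 - 33) - 23 ≡ 28. → (33, 28)
6P: (33, 28) + (28, 40). λ = (40 - 28)/(28 - 33) ≡ 12/36 mod 41. 36⁻¹ ≡ 8 (mod 41) since 36·8 = 288 ≡ 1, so λ ≡ 14.
  x = λ² - 33 - 28 = 196 - 61 ≡ 12; y = λ·(33 - 12) - 28 ≡ 20. → (12, 20)
7P: (12, 20) + (28, 40). λ = (40 - 20)/(28 - 12) ≡ 20/16 mod 41. 16⁻¹ ≡ 18 (mod 41), so λ ≡ 32.
  x = λ² - 12 - 28 = 1024 - 40 ≡ 0; y = λ·(12 - 0) - 20 ≡ 36. → (0, 36)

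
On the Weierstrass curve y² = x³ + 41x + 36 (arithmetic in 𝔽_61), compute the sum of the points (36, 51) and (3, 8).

(47, 16)

(36, 51) + (3, 8). λ = (8 - 51)/(3 - 36) ≡ 18/28 mod 61. 28⁻¹ ≡ 24 (mod 61) since 28·24 = 672 ≡ 1, so λ ≡ 5.
  x = λ² - 36 - 3 = 25 - 39 ≡ 47; y = λ·(36 - 47) - 51 ≡ 16. → (47, 16)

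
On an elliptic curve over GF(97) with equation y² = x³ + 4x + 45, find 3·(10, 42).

(1, 70)

Write G = (10, 42).
Repeated addition: build up to 3G.
2G: tangent at (10, 42): λ = (3·10² + 4)/(2·42) ≡ 13/84. 84⁻¹ ≡ 82 (mod 97) since 84·82 = 6888 ≡ 1, so λ ≡ 13·82 ≡ 96.
  x = λ² - 10 - 10 = 9216 - 20 ≡ 78; y = λ·(10 - 78) - 42 ≡ 26. → (78, 26)
3G: (78, 26) + (10, 42). λ = (42 - 26)/(10 - 78) ≡ 16/29 mod 97. 29⁻¹ ≡ 87 (mod 97) since 29·87 = 2523 ≡ 1, so λ ≡ 34.
  x = λ² - 78 - 10 = 1156 - 88 ≡ 1; y = λ·(78 - 1) - 26 ≡ 70. → (1, 70)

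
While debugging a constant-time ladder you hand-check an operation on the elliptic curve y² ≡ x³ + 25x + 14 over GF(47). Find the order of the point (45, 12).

2P: tangent at (45, 12): λ = (3·45² + 25)/(2·12) ≡ 37/24. 24⁻¹ ≡ 2 (mod 47), so λ ≡ 37·2 ≡ 27.
  x = λ² - 45 - 45 = 729 - 90 ≡ 28; y = λ·(45 - 28) - 12 ≡ 24. → (28, 24)
3P: (28, 24) + (45, 12). λ = (12 - 24)/(45 - 28) ≡ 35/17 mod 47. 17⁻¹ ≡ 36 (mod 47), so λ ≡ 38.
  x = λ² - 28 - 45 = 1444 - 73 ≡ 8; y = λ·(28 - 8) - 24 ≡ 31. → (8, 31)
4P: (8, 31) + (45, 12). λ = (12 - 31)/(45 - 8) ≡ 28/37 mod 47. 37⁻¹ ≡ 14 (mod 47), so λ ≡ 16.
  x = λ² - 8 - 45 = 256 - 53 ≡ 15; y = λ·(8 - 15) - 31 ≡ 45. → (15, 45)
5P: (15, 45) + (45, 12). λ = (12 - 45)/(45 - 15) ≡ 14/30 mod 47. 30⁻¹ ≡ 11 (mod 47), so λ ≡ 13.
  x = λ² - 15 - 45 = 169 - 60 ≡ 15; y = λ·(15 - 15) - 45 ≡ 2. → (15, 2)
6P: (15, 2) + (45, 12). λ = (12 - 2)/(45 - 15) ≡ 10/30 mod 47. 30⁻¹ ≡ 11 (mod 47), so λ ≡ 16.
  x = λ² - 15 - 45 = 256 - 60 ≡ 8; y = λ·(15 - 8) - 2 ≡ 16. → (8, 16)
7P: (8, 16) + (45, 12). λ = (12 - 16)/(45 - 8) ≡ 43/37 mod 47. 37⁻¹ ≡ 14 (mod 47), so λ ≡ 38.
  x = λ² - 8 - 45 = 1444 - 53 ≡ 28; y = λ·(8 - 28) - 16 ≡ 23. → (28, 23)
8P: (28, 23) + (45, 12). λ = (12 - 23)/(45 - 28) ≡ 36/17 mod 47. 17⁻¹ ≡ 36 (mod 47), so λ ≡ 27.
  x = λ² - 28 - 45 = 729 - 73 ≡ 45; y = λ·(28 - 45) - 23 ≡ 35. → (45, 35)
9P: (45, 35) + (45, 12): same x and y₁ ≡ -y₂, so the sum is ∞.
9P = ∞, so the order is 9.

9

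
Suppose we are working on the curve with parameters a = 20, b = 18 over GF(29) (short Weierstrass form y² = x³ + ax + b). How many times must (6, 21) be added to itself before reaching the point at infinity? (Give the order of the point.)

12

2P: tangent at (6, 21): λ = (3·6² + 20)/(2·21) ≡ 12/13. 13⁻¹ ≡ 9 (mod 29), so λ ≡ 12·9 ≡ 21.
  x = λ² - 6 - 6 = 441 - 12 ≡ 23; y = λ·(6 - 23) - 21 ≡ 28. → (23, 28)
3P: (23, 28) + (6, 21). λ = (21 - 28)/(6 - 23) ≡ 22/12 mod 29. 12⁻¹ ≡ 17 (mod 29), so λ ≡ 26.
  x = λ² - 23 - 6 = 676 - 29 ≡ 9; y = λ·(23 - 9) - 28 ≡ 17. → (9, 17)
4P: (9, 17) + (6, 21). λ = (21 - 17)/(6 - 9) ≡ 4/26 mod 29. 26⁻¹ ≡ 19 (mod 29), so λ ≡ 18.
  x = λ² - 9 - 6 = 324 - 15 ≡ 19; y = λ·(9 - 19) - 17 ≡ 6. → (19, 6)
5P: (19, 6) + (6, 21). λ = (21 - 6)/(6 - 19) ≡ 15/16 mod 29. 16⁻¹ ≡ 20 (mod 29), so λ ≡ 10.
  x = λ² - 19 - 6 = 100 - 25 ≡ 17; y = λ·(19 - 17) - 6 ≡ 14. → (17, 14)
6P: (17, 14) + (6, 21). λ = (21 - 14)/(6 - 17) ≡ 7/18 mod 29. 18⁻¹ ≡ 21 (mod 29) since 18·21 = 378 ≡ 1, so λ ≡ 2.
  x = λ² - 17 - 6 = 4 - 23 ≡ 10; y = λ·(17 - 10) - 14 ≡ 0. → (10, 0)
7P: (10, 0) + (6, 21). λ = (21 - 0)/(6 - 10) ≡ 21/25 mod 29. 25⁻¹ ≡ 7 (mod 29), so λ ≡ 2.
  x = λ² - 10 - 6 = 4 - 16 ≡ 17; y = λ·(10 - 17) - 0 ≡ 15. → (17, 15)
8P: (17, 15) + (6, 21). λ = (21 - 15)/(6 - 17) ≡ 6/18 mod 29. 18⁻¹ ≡ 21 (mod 29) since 18·21 = 378 ≡ 1, so λ ≡ 10.
  x = λ² - 17 - 6 = 100 - 23 ≡ 19; y = λ·(17 - 19) - 15 ≡ 23. → (19, 23)
9P: (19, 23) + (6, 21). λ = (21 - 23)/(6 - 19) ≡ 27/16 mod 29. 16⁻¹ ≡ 20 (mod 29), so λ ≡ 18.
  x = λ² - 19 - 6 = 324 - 25 ≡ 9; y = λ·(19 - 9) - 23 ≡ 12. → (9, 12)
10P: (9, 12) + (6, 21). λ = (21 - 12)/(6 - 9) ≡ 9/26 mod 29. 26⁻¹ ≡ 19 (mod 29) since 26·19 = 494 ≡ 1, so λ ≡ 26.
  x = λ² - 9 - 6 = 676 - 15 ≡ 23; y = λ·(9 - 23) - 12 ≡ 1. → (23, 1)
11P: (23, 1) + (6, 21). λ = (21 - 1)/(6 - 23) ≡ 20/12 mod 29. 12⁻¹ ≡ 17 (mod 29), so λ ≡ 21.
  x = λ² - 23 - 6 = 441 - 29 ≡ 6; y = λ·(23 - 6) - 1 ≡ 8. → (6, 8)
12P: (6, 8) + (6, 21): same x and y₁ ≡ -y₂, so the sum is the point at infinity.
12P = the point at infinity, so the order is 12.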